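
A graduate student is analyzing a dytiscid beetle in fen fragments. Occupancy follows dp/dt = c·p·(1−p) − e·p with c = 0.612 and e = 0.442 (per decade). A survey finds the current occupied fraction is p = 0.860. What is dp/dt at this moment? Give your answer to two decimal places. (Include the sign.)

-0.31

Colonization term: c·p·(1−p) = 0.612×0.860×0.1400 = 0.07368.
Extinction term: e·p = 0.38012.
dp/dt = 0.07368 − 0.38012 = -0.30644.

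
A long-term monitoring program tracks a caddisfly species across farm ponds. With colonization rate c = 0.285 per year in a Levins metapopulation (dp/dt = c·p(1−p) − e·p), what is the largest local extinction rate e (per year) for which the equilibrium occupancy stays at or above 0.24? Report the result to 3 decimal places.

1 − e/c ≥ 0.24 ⇒ e ≤ c(1 − 0.24) = 0.285 × 0.7600.
e_max = 0.2166.

0.217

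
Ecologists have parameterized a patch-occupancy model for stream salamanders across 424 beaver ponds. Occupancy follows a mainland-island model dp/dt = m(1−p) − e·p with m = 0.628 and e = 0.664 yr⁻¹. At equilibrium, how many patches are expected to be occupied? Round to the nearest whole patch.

206

p* = m/(m+e) = 0.628/1.2920 = 0.4861.
Expected occupied patches = N × p* = 424 × 0.4861 = 206.09 ≈ 206.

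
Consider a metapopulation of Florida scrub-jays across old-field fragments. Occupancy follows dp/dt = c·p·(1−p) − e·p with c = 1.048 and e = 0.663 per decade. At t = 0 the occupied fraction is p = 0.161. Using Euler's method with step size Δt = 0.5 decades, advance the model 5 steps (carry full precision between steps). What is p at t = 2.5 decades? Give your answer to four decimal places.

Update rule: p ← p + [c·p·(1−p) − e·p]·Δt with Δt = 0.5.
  1  |  dp/dt·Δt = +0.017410  |  p_1 = 0.178410
  2  |  dp/dt·Δt = +0.017665  |  p_2 = 0.196075
  3  |  dp/dt·Δt = +0.017599  |  p_3 = 0.213674
  4  |  dp/dt·Δt = +0.017208  |  p_4 = 0.230882
  5  |  dp/dt·Δt = +0.016512  |  p_5 = 0.247394

0.2474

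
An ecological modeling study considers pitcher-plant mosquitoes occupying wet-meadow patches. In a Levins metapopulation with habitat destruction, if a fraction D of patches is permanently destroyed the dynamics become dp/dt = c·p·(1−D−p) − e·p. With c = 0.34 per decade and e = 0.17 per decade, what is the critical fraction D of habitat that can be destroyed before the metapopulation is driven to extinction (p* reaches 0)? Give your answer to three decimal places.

0.500

The nontrivial equilibrium is p* = (1−D) − e/c; extinction occurs when this hits zero.
So D_crit = 1 − e/c = 1 − 0.17/0.34 = 1 − 0.5000 = 0.5000.
This equals the undisturbed p*, a classic result of Lande's extension.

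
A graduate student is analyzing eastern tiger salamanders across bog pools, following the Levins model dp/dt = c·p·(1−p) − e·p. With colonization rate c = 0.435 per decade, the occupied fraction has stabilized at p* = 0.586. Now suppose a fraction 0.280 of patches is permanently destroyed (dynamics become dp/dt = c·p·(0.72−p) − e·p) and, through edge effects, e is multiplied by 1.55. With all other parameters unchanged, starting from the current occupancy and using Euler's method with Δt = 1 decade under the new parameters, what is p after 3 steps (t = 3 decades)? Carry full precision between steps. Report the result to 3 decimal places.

0.331

Balance c(1−p*) = e gives e = 0.435×(1 − 0.58600) = 0.18009.
Starting from p₀ = 0.58600; update p ← p + (dp/dt)·Δt with the new parameters.
  1  |  dp/dt·Δt = -0.129418  |  p_1 = 0.456582
  2  |  dp/dt·Δt = -0.075132  |  p_2 = 0.381450
  3  |  dp/dt·Δt = -0.050302  |  p_3 = 0.331148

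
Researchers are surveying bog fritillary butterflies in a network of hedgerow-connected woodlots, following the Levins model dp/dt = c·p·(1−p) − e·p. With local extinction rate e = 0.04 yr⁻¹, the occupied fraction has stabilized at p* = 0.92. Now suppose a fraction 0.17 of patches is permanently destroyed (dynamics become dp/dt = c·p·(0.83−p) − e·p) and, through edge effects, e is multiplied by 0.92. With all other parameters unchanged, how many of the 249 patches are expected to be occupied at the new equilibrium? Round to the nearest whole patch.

Balance c(1−p*) = e gives c = e/(1 − 0.92000) = 0.04/0.08000 = 0.50000.
New p* = 0.83 − e/c = 0.83 − 0.03680/0.50000 = 0.75640.
Expected occupied = 249 × 0.75640 = 188.34 ≈ 188.

188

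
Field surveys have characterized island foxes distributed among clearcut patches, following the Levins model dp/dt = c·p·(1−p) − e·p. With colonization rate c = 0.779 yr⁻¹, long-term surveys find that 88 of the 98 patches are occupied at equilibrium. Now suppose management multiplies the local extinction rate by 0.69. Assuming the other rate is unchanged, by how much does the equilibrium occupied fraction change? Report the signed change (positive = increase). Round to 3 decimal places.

0.032

Observed p* = 88/98 = 0.89796.
Balance c(1−p*) = e gives e = 0.779×(1 − 0.89796) = 0.07949.
New p* = 1 − e/c = 1 − 0.05485/0.77900 = 0.92959.
Δp* = 0.92959 − 0.89796 = +0.03163.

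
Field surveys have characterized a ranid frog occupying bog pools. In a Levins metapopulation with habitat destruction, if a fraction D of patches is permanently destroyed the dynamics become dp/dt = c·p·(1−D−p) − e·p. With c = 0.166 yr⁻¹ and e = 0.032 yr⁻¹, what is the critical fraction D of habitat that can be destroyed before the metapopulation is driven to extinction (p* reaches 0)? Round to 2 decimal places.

The nontrivial equilibrium is p* = (1−D) − e/c; extinction occurs when this hits zero.
So D_crit = 1 − e/c = 1 − 0.032/0.166 = 1 − 0.1928 = 0.8072.
This equals the undisturbed p*, a classic result of Lande's extension.

0.81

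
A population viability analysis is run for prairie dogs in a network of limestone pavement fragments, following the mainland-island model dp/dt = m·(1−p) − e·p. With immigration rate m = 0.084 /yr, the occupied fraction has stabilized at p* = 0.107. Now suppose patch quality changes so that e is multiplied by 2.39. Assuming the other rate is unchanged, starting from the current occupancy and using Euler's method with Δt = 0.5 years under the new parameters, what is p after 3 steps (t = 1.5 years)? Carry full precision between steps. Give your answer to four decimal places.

0.0478

Balance m(1−p*) = e·p* gives e = m(1−p*)/p* = 0.084×0.89300/0.10700 = 0.70105.
Starting from p₀ = 0.10700; update p ← p + (dp/dt)·Δt with the new parameters.
step 1: Δp = -0.05213, p = 0.05487
step 2: Δp = -0.00627, p = 0.04860
step 3: Δp = -0.00075, p = 0.04784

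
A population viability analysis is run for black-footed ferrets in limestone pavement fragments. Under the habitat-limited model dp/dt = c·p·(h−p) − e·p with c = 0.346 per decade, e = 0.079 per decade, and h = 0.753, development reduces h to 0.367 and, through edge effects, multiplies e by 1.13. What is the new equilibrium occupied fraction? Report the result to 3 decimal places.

Before: p* = h − e/c = 0.753 − 0.079/0.346 = 0.753 − 0.2283 = 0.5247.
After: c = 0.346, e = 0.08927, h = 0.367; p* = 0.367 − 0.08927/0.346 = 0.1090.

0.109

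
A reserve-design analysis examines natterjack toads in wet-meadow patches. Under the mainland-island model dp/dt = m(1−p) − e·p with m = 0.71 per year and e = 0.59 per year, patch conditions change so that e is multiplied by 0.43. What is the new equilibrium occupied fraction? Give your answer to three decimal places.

Before: p* = 0.71/(0.71+0.59) = 0.5462.
After: m = 0.71, e = 0.2537; p* = 0.71/0.9637 = 0.7367.

0.737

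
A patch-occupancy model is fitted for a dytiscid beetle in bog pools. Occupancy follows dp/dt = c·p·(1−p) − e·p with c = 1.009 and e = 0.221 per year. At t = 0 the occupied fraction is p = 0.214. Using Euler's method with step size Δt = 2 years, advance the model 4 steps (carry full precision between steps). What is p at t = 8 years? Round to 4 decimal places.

Update rule: p ← p + [c·p·(1−p) − e·p]·Δt with Δt = 2.
t = 2: p = 0.21400 + (+0.24485) = 0.45885
t = 4: p = 0.45885 + (+0.29827) = 0.75712
t = 6: p = 0.75712 + (+0.03644) = 0.79356
t = 8: p = 0.79356 + (-0.02016) = 0.77340

0.7734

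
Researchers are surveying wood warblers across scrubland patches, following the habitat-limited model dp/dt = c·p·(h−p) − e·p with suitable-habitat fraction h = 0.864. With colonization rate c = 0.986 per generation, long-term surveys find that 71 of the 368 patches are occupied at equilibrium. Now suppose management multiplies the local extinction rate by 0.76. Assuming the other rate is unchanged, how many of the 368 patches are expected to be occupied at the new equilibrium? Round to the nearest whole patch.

Observed p* = 71/368 = 0.19293.
Balance c(h−p*) = e gives e = 0.986×(0.864 − 0.19293) = 0.66168.
New p* = 0.864 − e/c = 0.864 − 0.50288/0.98600 = 0.35398.
Expected occupied = 368 × 0.35398 = 130.26 ≈ 130.

130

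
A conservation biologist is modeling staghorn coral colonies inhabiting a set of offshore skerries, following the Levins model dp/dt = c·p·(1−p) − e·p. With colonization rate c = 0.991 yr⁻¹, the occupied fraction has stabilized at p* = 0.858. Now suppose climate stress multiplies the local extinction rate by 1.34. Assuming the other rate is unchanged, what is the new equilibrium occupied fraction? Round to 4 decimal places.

Balance c(1−p*) = e gives e = 0.991×(1 − 0.85800) = 0.14072.
New p* = 1 − e/c = 1 − 0.18856/0.99100 = 0.80973.

0.8097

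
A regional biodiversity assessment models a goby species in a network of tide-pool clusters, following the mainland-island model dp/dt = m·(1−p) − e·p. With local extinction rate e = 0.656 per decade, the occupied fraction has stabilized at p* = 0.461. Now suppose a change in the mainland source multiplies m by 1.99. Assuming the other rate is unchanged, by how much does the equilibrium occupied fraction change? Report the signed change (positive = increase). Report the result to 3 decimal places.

Balance m(1−p*) = e·p* gives m = e·p*/(1−p*) = 0.656×0.46100/0.53900 = 0.56107.
New p* = m/(m+e) = 1.11653/(1.11653+0.65600) = 0.62991.
Δp* = 0.62991 − 0.46100 = +0.16891.

0.169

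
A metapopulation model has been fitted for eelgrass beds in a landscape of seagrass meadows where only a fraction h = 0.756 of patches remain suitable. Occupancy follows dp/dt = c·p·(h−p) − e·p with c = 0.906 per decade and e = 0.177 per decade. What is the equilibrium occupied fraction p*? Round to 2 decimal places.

0.56

Setting dp/dt = 0 and dividing by p* gives c·(h−p*) = e.
So p* = h − e/c = 0.756 − 0.177/0.906 = 0.756 − 0.1954 = 0.5606.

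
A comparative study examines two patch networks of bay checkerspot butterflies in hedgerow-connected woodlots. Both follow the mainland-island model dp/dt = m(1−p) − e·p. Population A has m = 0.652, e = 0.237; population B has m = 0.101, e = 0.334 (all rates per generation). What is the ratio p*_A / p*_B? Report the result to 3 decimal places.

A: p*_A = m/(m+e) = 0.652/0.8890 = 0.7334.
B: p*_B = 0.101/0.4350 = 0.2322.
p*_A / p*_B = 0.7334/0.2322 = 3.1587.

3.159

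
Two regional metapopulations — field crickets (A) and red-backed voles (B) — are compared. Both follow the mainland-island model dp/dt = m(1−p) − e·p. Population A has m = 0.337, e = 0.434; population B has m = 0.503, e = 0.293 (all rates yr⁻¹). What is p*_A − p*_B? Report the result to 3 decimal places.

A: p*_A = m/(m+e) = 0.337/0.7710 = 0.4371.
B: p*_B = 0.503/0.7960 = 0.6319.
p*_A − p*_B = 0.4371 − 0.6319 = -0.1948.

-0.195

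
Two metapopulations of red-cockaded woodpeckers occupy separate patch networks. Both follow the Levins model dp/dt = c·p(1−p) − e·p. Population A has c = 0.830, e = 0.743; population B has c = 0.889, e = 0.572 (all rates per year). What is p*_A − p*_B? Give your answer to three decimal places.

A: p*_A = 1 − 0.743/0.830 = 0.1048.
B: p*_B = 1 − 0.572/0.889 = 0.3566.
p*_A − p*_B = 0.1048 − 0.3566 = -0.2518.

-0.252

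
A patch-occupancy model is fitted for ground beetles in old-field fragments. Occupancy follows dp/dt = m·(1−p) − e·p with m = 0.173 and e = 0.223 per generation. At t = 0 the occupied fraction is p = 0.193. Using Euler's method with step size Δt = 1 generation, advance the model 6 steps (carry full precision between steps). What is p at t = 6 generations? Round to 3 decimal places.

Update rule: p ← p + [m·(1−p) − e·p]·Δt with Δt = 1.
  1  |  dp/dt·Δt = +0.096572  |  p_1 = 0.289572
  2  |  dp/dt·Δt = +0.058329  |  p_2 = 0.347901
  3  |  dp/dt·Δt = +0.035231  |  p_3 = 0.383132
  4  |  dp/dt·Δt = +0.021280  |  p_4 = 0.404412
  5  |  dp/dt·Δt = +0.012853  |  p_5 = 0.417265
  6  |  dp/dt·Δt = +0.007763  |  p_6 = 0.425028

0.425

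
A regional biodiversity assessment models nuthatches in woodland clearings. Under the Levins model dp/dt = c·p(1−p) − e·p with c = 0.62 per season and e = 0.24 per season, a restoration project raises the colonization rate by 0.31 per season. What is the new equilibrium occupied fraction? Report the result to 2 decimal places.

0.74

Before: p* = 1 − 0.24/0.62 = 0.6129.
After the change, c = 0.93, e = 0.24, so p* = 1 − 0.24/0.93 = 0.7419.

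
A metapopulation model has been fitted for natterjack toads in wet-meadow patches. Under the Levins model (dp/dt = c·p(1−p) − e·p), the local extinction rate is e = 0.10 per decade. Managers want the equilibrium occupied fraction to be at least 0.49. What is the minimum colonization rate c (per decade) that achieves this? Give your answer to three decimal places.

0.196

p* = 1 − e/c ≥ 0.49 requires e/c ≤ 0.5100, i.e. c ≥ e/0.5100.
c_min = 0.10/0.5100 = 0.1961.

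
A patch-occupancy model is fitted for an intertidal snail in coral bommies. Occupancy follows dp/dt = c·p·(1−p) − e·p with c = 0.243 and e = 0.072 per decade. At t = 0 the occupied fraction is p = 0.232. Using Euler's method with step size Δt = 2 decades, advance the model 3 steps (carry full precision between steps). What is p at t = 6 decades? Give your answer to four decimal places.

Update rule: p ← p + [c·p·(1−p) − e·p]·Δt with Δt = 2.
t = 2: p = 0.23200 + (+0.05319) = 0.28519
t = 4: p = 0.28519 + (+0.05801) = 0.34319
t = 6: p = 0.34319 + (+0.06013) = 0.40332

0.4033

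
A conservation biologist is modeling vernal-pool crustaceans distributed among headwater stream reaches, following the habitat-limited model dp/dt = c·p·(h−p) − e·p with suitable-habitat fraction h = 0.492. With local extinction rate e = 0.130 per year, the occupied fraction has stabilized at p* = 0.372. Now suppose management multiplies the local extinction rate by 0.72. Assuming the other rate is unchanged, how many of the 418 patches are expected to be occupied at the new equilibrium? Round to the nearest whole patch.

170

Balance c(h−p*) = e gives c = e/(0.492 − 0.37200) = 0.130/0.12000 = 1.08333.
New p* = 0.492 − e/c = 0.492 − 0.09360/1.08333 = 0.40560.
Expected occupied = 418 × 0.40560 = 169.54 ≈ 170.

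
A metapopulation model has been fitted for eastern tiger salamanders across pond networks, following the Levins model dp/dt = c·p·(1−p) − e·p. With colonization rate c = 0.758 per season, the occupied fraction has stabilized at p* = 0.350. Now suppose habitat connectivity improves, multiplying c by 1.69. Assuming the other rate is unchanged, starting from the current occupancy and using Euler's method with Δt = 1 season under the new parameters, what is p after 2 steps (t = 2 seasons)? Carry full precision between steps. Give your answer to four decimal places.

0.5569

Balance c(1−p*) = e gives e = 0.758×(1 − 0.35000) = 0.49270.
Starting from p₀ = 0.35000; update p ← p + (dp/dt)·Δt with the new parameters.
p: 0.35000 → 0.46899  (Δp = +0.11899)
p: 0.46899 → 0.55694  (Δp = +0.08795)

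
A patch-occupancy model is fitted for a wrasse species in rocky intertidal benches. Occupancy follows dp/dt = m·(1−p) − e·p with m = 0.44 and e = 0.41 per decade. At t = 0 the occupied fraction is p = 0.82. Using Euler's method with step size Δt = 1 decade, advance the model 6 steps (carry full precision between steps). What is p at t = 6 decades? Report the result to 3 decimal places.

Update rule: p ← p + [m·(1−p) − e·p]·Δt with Δt = 1.
step 1: Δp = -0.25700, p = 0.56300
step 2: Δp = -0.03855, p = 0.52445
step 3: Δp = -0.00578, p = 0.51867
step 4: Δp = -0.00087, p = 0.51780
step 5: Δp = -0.00013, p = 0.51767
step 6: Δp = -0.00002, p = 0.51765

0.518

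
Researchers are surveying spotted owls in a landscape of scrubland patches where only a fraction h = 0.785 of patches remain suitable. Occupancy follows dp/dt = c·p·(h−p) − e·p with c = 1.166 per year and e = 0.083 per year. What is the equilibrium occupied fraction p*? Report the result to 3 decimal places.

Setting dp/dt = 0 and dividing by p* gives c·(h−p*) = e.
So p* = h − e/c = 0.785 − 0.083/1.166 = 0.785 − 0.0712 = 0.7138.

0.714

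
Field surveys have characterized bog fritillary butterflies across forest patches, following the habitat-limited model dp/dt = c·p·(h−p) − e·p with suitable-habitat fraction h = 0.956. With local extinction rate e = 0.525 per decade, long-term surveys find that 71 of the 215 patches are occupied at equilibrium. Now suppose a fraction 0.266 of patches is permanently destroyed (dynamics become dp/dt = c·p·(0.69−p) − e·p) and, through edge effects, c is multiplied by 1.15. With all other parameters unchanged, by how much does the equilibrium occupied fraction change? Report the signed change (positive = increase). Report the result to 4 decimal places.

-0.1844

Observed p* = 71/215 = 0.33023.
Balance c(h−p*) = e gives c = e/(0.956 − 0.33023) = 0.525/0.62577 = 0.83897.
New p* = 0.69 − e/c = 0.69 − 0.52500/0.96482 = 0.14586.
Δp* = 0.14586 − 0.33023 = -0.18437.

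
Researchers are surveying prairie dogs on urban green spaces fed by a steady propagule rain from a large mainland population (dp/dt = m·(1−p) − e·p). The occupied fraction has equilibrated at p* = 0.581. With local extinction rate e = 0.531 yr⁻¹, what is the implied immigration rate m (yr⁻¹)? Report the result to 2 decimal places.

At equilibrium m(1−p*) = e·p*, so m = e·p*/(1−p*).
m = 0.531 × 0.581 / 0.4190 = 0.3085/0.4190 = 0.7363.

0.74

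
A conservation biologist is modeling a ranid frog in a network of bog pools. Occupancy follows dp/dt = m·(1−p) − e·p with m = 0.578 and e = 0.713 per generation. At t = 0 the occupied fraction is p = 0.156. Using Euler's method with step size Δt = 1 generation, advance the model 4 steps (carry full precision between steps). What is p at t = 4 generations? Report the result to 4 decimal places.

0.4456

Update rule: p ← p + [m·(1−p) − e·p]·Δt with Δt = 1.
step 1: Δp = +0.37660, p = 0.53260
step 2: Δp = -0.10959, p = 0.42301
step 3: Δp = +0.03189, p = 0.45490
step 4: Δp = -0.00928, p = 0.44562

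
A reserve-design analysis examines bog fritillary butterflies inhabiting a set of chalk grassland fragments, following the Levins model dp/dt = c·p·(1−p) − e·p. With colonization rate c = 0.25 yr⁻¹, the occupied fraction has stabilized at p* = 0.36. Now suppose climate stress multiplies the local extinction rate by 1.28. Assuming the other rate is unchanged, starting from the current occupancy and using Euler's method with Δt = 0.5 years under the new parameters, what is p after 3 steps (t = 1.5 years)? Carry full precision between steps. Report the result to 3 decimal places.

Balance c(1−p*) = e gives e = 0.25×(1 − 0.36000) = 0.16000.
Starting from p₀ = 0.36000; update p ← p + (dp/dt)·Δt with the new parameters.
p: 0.36000 → 0.35194  (Δp = -0.00806)
p: 0.35194 → 0.34441  (Δp = -0.00753)
p: 0.34441 → 0.33736  (Δp = -0.00704)

0.337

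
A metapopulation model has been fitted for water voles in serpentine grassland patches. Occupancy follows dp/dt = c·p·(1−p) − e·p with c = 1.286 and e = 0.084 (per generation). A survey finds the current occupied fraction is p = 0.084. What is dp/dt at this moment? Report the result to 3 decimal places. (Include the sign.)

Colonization term: c·p·(1−p) = 1.286×0.084×0.9160 = 0.09895.
Extinction term: e·p = 0.00706.
dp/dt = 0.09895 − 0.00706 = 0.09189.

0.092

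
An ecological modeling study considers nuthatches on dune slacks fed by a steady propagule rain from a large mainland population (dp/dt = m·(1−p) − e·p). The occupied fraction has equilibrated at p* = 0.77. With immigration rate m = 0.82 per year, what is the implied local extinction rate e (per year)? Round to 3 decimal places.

At equilibrium m(1−p*) = e·p*, so e = m(1−p*)/p*.
e = 0.82 × 0.2300 / 0.77 = 0.2449.

0.245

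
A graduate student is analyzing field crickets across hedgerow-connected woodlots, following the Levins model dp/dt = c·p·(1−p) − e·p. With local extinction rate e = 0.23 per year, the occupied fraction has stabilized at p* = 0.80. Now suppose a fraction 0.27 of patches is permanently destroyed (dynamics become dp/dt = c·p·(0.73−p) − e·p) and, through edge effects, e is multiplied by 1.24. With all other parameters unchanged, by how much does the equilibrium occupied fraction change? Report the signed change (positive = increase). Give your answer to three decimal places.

-0.318

Balance c(1−p*) = e gives c = e/(1 − 0.80000) = 0.23/0.20000 = 1.15000.
New p* = 0.73 − e/c = 0.73 − 0.28520/1.15000 = 0.48200.
Δp* = 0.48200 − 0.80000 = -0.31800.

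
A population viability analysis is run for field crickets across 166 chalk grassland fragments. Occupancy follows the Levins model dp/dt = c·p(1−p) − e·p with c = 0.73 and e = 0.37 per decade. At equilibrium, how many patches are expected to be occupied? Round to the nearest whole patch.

p* = 1 − e/c = 1 − 0.37/0.73 = 0.4932.
Expected occupied patches = N × p* = 166 × 0.4932 = 81.86 ≈ 82.

82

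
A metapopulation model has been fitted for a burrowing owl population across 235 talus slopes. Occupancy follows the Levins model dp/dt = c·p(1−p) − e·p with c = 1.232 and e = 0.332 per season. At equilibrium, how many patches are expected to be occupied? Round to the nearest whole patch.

p* = 1 − e/c = 1 − 0.332/1.232 = 0.7305.
Expected occupied patches = N × p* = 235 × 0.7305 = 171.67 ≈ 172.

172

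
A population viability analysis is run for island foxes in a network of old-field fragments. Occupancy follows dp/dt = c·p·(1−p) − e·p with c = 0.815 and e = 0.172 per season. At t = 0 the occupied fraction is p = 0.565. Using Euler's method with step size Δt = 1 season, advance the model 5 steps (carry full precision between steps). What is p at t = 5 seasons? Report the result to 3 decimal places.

Update rule: p ← p + [c·p·(1−p) − e·p]·Δt with Δt = 1.
t = 1: p = 0.56500 + (+0.10313) = 0.66813
t = 2: p = 0.66813 + (+0.06579) = 0.73392
t = 3: p = 0.73392 + (+0.03292) = 0.76684
t = 4: p = 0.76684 + (+0.01382) = 0.78066
t = 5: p = 0.78066 + (+0.00528) = 0.78594

0.786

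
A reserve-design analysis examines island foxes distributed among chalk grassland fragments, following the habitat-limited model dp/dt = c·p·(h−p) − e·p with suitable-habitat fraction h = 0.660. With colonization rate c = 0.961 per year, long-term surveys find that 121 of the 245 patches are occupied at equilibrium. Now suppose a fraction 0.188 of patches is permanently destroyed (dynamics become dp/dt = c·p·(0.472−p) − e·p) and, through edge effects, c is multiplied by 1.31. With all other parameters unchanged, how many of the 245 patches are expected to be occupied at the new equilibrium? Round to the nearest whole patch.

85

Observed p* = 121/245 = 0.49388.
Balance c(h−p*) = e gives e = 0.961×(0.66 − 0.49388) = 0.15964.
New p* = 0.472 − e/c = 0.472 − 0.15964/1.25891 = 0.34519.
Expected occupied = 245 × 0.34519 = 84.57 ≈ 85.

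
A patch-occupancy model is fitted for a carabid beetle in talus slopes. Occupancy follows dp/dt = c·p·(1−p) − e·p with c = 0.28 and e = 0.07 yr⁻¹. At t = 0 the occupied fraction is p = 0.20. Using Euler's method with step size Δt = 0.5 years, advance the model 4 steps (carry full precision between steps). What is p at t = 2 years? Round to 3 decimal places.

Update rule: p ← p + [c·p·(1−p) − e·p]·Δt with Δt = 0.5.
step 1: Δp = +0.01540, p = 0.21540
step 2: Δp = +0.01612, p = 0.23152
step 3: Δp = +0.01681, p = 0.24833
step 4: Δp = +0.01744, p = 0.26577

0.266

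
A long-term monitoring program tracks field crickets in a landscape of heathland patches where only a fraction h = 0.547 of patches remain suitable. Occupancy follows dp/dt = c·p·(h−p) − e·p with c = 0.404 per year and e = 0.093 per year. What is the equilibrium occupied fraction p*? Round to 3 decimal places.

Setting dp/dt = 0 and dividing by p* gives c·(h−p*) = e.
So p* = h − e/c = 0.547 − 0.093/0.404 = 0.547 − 0.2302 = 0.3168.

0.317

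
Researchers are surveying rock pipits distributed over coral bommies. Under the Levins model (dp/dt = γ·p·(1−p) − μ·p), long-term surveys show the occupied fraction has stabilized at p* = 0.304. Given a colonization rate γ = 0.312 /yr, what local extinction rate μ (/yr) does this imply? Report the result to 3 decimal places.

At equilibrium γ(1−p*) = μ.
μ = 0.312 × (1 − 0.304) = 0.312 × 0.6960 = 0.2172.

0.217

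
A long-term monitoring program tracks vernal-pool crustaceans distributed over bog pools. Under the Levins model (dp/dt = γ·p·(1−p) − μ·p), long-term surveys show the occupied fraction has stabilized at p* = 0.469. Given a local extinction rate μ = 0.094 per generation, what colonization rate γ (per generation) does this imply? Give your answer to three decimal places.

0.177

At equilibrium γ(1−p*) = μ, so γ = μ/(1−p*).
γ = 0.094/(1 − 0.469) = 0.094/0.5310 = 0.1770.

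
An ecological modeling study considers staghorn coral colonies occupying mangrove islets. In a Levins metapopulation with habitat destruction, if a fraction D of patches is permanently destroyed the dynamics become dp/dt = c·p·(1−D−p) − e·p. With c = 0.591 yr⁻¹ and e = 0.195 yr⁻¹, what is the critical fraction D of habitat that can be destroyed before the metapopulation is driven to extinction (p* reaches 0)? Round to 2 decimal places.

The nontrivial equilibrium is p* = (1−D) − e/c; extinction occurs when this hits zero.
So D_crit = 1 − e/c = 1 − 0.195/0.591 = 1 − 0.3299 = 0.6701.
This equals the undisturbed p*, a classic result of Lande's extension.

0.67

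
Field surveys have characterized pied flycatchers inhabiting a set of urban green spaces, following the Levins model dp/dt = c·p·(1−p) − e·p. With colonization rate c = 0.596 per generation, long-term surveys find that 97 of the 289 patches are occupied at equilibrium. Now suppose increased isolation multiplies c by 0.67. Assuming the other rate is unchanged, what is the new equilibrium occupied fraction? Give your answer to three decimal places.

Observed p* = 97/289 = 0.33564.
Balance c(1−p*) = e gives e = 0.596×(1 − 0.33564) = 0.39596.
New p* = 1 − e/c = 1 − 0.39596/0.39932 = 0.00841.

0.008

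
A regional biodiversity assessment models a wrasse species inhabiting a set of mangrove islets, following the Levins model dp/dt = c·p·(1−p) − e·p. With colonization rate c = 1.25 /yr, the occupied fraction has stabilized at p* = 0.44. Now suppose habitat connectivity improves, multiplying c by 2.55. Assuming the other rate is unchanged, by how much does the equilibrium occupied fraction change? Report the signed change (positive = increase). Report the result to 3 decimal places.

Balance c(1−p*) = e gives e = 1.25×(1 − 0.44000) = 0.70000.
New p* = 1 − e/c = 1 − 0.70000/3.18750 = 0.78039.
Δp* = 0.78039 − 0.44000 = +0.34039.

0.340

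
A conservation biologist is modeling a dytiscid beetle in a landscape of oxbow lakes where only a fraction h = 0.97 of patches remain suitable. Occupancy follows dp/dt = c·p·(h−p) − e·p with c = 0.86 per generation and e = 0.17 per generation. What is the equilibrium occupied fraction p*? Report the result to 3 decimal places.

0.772

Setting dp/dt = 0 and dividing by p* gives c·(h−p*) = e.
So p* = h − e/c = 0.97 − 0.17/0.86 = 0.97 − 0.1977 = 0.7723.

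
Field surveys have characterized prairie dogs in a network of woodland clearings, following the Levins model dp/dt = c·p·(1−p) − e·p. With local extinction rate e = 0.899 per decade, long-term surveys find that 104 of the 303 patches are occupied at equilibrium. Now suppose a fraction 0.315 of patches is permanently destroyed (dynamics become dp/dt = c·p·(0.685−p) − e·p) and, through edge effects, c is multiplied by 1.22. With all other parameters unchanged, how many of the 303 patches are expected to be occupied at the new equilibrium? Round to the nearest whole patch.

44

Observed p* = 104/303 = 0.34323.
Balance c(1−p*) = e gives c = e/(1 − 0.34323) = 0.899/0.65677 = 1.36882.
New p* = 0.685 − e/c = 0.685 − 0.89900/1.66996 = 0.14666.
Expected occupied = 303 × 0.14666 = 44.44 ≈ 44.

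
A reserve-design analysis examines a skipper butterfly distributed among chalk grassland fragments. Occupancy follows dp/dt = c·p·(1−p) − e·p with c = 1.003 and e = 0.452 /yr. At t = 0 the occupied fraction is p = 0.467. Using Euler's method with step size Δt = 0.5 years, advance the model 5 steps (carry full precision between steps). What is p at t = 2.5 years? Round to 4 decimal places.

Update rule: p ← p + [c·p·(1−p) − e·p]·Δt with Δt = 0.5.
  1  |  dp/dt·Δt = +0.019287  |  p_1 = 0.486287
  2  |  dp/dt·Δt = +0.015380  |  p_2 = 0.501667
  3  |  dp/dt·Δt = +0.011997  |  p_3 = 0.513664
  4  |  dp/dt·Δt = +0.009193  |  p_4 = 0.522857
  5  |  dp/dt·Δt = +0.006947  |  p_5 = 0.529804

0.5298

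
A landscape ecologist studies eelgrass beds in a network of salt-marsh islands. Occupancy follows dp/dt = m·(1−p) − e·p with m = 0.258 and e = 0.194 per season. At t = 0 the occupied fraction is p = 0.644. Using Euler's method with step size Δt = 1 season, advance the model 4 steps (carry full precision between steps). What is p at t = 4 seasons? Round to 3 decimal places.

0.577

Update rule: p ← p + [m·(1−p) − e·p]·Δt with Δt = 1.
t = 1: p = 0.64400 + (-0.03309) = 0.61091
t = 2: p = 0.61091 + (-0.01813) = 0.59278
t = 3: p = 0.59278 + (-0.00994) = 0.58284
t = 4: p = 0.58284 + (-0.00545) = 0.57740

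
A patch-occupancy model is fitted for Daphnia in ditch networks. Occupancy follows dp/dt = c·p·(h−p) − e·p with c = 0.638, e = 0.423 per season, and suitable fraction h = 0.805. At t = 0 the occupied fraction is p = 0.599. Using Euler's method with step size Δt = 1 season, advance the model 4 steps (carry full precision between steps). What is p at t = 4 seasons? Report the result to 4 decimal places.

Update rule: p ← p + [c·p·(h−p) − e·p]·Δt with Δt = 1.
  1  |  dp/dt·Δt = -0.174652  |  p_1 = 0.424348
  2  |  dp/dt·Δt = -0.076444  |  p_2 = 0.347904
  3  |  dp/dt·Δt = -0.045705  |  p_3 = 0.302199
  4  |  dp/dt·Δt = -0.030889  |  p_4 = 0.271310

0.2713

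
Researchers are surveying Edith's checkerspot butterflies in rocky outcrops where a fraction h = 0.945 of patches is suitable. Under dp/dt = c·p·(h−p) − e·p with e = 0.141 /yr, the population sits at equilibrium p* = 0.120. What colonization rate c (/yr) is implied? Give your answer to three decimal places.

0.171

At equilibrium c(h−p*) = e, so c = e/(h−p*).
c = 0.141/(0.945 − 0.120) = 0.141/0.8250 = 0.1709.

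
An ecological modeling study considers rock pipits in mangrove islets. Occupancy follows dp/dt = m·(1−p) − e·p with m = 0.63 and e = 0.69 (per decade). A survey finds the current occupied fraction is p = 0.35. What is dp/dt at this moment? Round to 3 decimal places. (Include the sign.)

0.168

Colonization term: m·(1−p) = 0.63×0.6500 = 0.40950.
Extinction term: e·p = 0.24150.
dp/dt = 0.40950 − 0.24150 = 0.16800.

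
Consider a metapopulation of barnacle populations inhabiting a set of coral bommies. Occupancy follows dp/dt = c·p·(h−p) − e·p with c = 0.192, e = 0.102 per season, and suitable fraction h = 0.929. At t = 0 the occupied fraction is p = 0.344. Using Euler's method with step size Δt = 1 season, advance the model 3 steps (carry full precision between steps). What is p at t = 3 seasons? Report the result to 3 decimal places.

Update rule: p ← p + [c·p·(h−p) − e·p]·Δt with Δt = 1.
  1  |  dp/dt·Δt = +0.003550  |  p_1 = 0.347550
  2  |  dp/dt·Δt = +0.003350  |  p_2 = 0.350900
  3  |  dp/dt·Δt = +0.003156  |  p_3 = 0.354056

0.354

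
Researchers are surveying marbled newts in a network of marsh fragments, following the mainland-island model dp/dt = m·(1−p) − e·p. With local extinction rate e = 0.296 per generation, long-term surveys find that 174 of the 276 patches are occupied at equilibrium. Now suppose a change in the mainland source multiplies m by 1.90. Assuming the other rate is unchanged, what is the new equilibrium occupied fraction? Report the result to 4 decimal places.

Observed p* = 174/276 = 0.63043.
Balance m(1−p*) = e·p* gives m = e·p*/(1−p*) = 0.296×0.63043/0.36957 = 0.50493.
New p* = m/(m+e) = 0.95937/(0.95937+0.29600) = 0.76421.

0.7642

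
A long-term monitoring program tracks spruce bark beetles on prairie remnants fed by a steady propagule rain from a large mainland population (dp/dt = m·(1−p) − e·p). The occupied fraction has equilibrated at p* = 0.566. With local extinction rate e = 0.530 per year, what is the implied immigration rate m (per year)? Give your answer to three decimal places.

0.691

At equilibrium m(1−p*) = e·p*, so m = e·p*/(1−p*).
m = 0.530 × 0.566 / 0.4340 = 0.3000/0.4340 = 0.6912.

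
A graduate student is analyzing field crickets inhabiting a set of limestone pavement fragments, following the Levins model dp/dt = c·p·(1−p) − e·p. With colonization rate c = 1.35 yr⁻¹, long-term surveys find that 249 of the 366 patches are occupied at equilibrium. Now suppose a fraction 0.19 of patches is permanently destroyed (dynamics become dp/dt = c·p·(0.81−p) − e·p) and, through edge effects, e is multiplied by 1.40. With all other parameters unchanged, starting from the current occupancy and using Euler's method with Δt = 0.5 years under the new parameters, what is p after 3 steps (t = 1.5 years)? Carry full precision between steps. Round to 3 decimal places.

Observed p* = 249/366 = 0.68033.
Balance c(1−p*) = e gives e = 1.35×(1 − 0.68033) = 0.43156.
Starting from p₀ = 0.68033; update p ← p + (dp/dt)·Δt with the new parameters.
p: 0.68033 → 0.53436  (Δp = -0.14597)
p: 0.53436 → 0.47235  (Δp = -0.06200)
p: 0.47235 → 0.43732  (Δp = -0.03504)

0.437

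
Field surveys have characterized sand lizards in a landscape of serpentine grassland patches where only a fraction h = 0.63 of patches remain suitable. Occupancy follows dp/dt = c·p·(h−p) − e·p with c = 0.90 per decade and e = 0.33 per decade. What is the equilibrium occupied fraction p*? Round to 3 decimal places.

Setting dp/dt = 0 and dividing by p* gives c·(h−p*) = e.
So p* = h − e/c = 0.63 − 0.33/0.90 = 0.63 − 0.3667 = 0.2633.

0.263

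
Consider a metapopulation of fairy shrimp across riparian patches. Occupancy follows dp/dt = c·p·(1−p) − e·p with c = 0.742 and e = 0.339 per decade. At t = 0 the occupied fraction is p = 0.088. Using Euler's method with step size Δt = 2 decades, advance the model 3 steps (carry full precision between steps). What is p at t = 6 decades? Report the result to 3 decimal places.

Update rule: p ← p + [c·p·(1−p) − e·p]·Δt with Δt = 2.
  1  |  dp/dt·Δt = +0.059436  |  p_1 = 0.147436
  2  |  dp/dt·Δt = +0.086575  |  p_2 = 0.234011
  3  |  dp/dt·Δt = +0.107347  |  p_3 = 0.341358

0.341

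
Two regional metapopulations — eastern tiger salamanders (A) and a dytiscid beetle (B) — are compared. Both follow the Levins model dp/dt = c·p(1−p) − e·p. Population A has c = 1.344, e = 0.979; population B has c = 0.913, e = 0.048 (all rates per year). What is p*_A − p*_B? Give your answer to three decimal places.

-0.676

A: p*_A = 1 − 0.979/1.344 = 0.2716.
B: p*_B = 1 − 0.048/0.913 = 0.9474.
p*_A − p*_B = 0.2716 − 0.9474 = -0.6758.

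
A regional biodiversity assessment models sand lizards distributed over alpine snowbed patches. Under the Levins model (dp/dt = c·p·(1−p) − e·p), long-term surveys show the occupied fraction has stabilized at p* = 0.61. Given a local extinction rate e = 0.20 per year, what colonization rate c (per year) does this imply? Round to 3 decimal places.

At equilibrium c(1−p*) = e, so c = e/(1−p*).
c = 0.20/(1 − 0.61) = 0.20/0.3900 = 0.5128.

0.513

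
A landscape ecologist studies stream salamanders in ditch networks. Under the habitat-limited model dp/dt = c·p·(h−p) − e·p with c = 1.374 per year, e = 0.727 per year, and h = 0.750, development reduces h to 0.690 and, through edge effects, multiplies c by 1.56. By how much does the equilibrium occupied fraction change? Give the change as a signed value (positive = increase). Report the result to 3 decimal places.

0.130

Before: p* = h − e/c = 0.750 − 0.727/1.374 = 0.750 − 0.5291 = 0.2209.
After: c = 2.14344, e = 0.727, h = 0.690; p* = 0.690 − 0.727/2.14344 = 0.3508.
Δp* = 0.3508 − 0.2209 = +0.1299.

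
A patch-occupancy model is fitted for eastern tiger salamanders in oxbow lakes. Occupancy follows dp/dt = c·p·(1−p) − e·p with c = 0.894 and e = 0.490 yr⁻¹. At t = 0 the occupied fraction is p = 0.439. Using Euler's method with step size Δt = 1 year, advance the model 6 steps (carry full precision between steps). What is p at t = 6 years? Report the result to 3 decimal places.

0.451

Update rule: p ← p + [c·p·(1−p) − e·p]·Δt with Δt = 1.
step 1: Δp = +0.00506, p = 0.44406
step 2: Δp = +0.00311, p = 0.44718
step 3: Δp = +0.00189, p = 0.44906
step 4: Δp = +0.00114, p = 0.45020
step 5: Δp = +0.00068, p = 0.45089
step 6: Δp = +0.00041, p = 0.45130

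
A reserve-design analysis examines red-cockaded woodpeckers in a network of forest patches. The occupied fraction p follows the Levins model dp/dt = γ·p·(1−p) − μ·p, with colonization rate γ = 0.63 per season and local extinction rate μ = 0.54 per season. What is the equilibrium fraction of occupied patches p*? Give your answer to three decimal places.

0.143

Setting dp/dt = 0 and dividing through by p* gives γ·(1−p*) = μ.
So p* = 1 − μ/γ = 1 − 0.54/0.63 = 1 − 0.8571 = 0.1429.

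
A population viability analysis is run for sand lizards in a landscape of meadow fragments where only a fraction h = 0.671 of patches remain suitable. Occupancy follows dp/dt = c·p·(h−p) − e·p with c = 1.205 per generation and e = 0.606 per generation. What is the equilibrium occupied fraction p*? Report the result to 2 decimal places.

0.17

Setting dp/dt = 0 and dividing by p* gives c·(h−p*) = e.
So p* = h − e/c = 0.671 − 0.606/1.205 = 0.671 − 0.5029 = 0.1681.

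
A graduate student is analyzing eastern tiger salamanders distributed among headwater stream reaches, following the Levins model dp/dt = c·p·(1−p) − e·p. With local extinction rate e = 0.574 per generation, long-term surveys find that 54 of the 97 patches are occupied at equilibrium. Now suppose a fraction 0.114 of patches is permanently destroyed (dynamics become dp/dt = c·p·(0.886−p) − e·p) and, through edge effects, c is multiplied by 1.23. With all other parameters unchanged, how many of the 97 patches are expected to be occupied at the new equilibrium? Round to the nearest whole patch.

Observed p* = 54/97 = 0.55670.
Balance c(1−p*) = e gives c = e/(1 − 0.55670) = 0.574/0.44330 = 1.29483.
New p* = 0.886 − e/c = 0.886 − 0.57400/1.59264 = 0.52559.
Expected occupied = 97 × 0.52559 = 50.98 ≈ 51.

51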